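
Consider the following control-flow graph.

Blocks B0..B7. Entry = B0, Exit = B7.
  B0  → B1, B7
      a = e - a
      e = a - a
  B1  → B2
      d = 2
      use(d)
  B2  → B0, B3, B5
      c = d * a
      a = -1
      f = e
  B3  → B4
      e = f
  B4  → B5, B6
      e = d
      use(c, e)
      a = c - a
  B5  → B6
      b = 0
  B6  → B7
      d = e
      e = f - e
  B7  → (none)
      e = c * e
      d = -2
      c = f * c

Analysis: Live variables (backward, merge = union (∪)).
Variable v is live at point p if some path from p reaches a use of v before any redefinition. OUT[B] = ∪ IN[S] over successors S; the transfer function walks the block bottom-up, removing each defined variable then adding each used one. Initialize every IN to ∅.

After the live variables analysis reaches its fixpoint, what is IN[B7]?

Answer: {c, e, f}

Trace:
Converged values:
  B0: | IN={a, c, e, f} | OUT={a, c, e, f}
  B1: | IN={a, e} | OUT={a, d, e}
  B2: | IN={a, d, e} | OUT={a, c, d, e, f}
  B3: | IN={a, c, d, f} | OUT={a, c, d, f}
  B4: | IN={a, c, d, f} | OUT={c, e, f}
  B5: | IN={c, e, f} | OUT={c, e, f}
  B6: | IN={c, e, f} | OUT={c, e, f}
  B7: | IN={c, e, f} | OUT={}

B7 is the boundary node: OUT[B7] = {}
Applying B7's transfer function to that OUT value gives IN[B7] (row B7 above).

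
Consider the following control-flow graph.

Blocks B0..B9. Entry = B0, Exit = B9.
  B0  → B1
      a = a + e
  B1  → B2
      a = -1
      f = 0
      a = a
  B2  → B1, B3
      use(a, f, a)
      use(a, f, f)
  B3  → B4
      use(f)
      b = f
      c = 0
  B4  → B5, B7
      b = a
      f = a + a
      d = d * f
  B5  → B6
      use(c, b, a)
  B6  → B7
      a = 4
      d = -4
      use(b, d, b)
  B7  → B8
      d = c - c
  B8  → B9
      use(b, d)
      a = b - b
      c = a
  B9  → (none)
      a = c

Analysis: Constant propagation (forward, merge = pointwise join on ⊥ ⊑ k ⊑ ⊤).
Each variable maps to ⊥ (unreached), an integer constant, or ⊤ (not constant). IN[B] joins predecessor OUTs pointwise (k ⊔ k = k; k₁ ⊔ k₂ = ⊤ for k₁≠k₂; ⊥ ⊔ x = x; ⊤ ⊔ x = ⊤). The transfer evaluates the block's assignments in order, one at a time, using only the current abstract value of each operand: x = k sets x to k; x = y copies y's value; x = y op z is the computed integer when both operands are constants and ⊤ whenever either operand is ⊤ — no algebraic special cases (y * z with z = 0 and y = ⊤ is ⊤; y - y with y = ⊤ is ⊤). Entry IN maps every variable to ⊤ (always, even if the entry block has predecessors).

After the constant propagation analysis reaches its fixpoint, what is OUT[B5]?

Per-block solution:
  B0:   IN=(all ⊤)   OUT=(all ⊤)
  B1:   IN=(all ⊤)   OUT={a:-1, f:0; rest ⊤}
  B2:   IN={a:-1, f:0; rest ⊤}   OUT={a:-1, f:0; rest ⊤}
  B3:   IN={a:-1, f:0; rest ⊤}   OUT={a:-1, b:0, c:0, f:0; rest ⊤}
  B4:   IN={a:-1, b:0, c:0, f:0; rest ⊤}   OUT={a:-1, b:-1, c:0, f:-2; rest ⊤}
  B5:   IN={a:-1, b:-1, c:0, f:-2; rest ⊤}   OUT={a:-1, b:-1, c:0, f:-2; rest ⊤}
  B6:   IN={a:-1, b:-1, c:0, f:-2; rest ⊤}   OUT={a:4, b:-1, c:0, d:-4, f:-2; rest ⊤}
  B7:   IN={b:-1, c:0, f:-2; rest ⊤}   OUT={b:-1, c:0, d:0, f:-2; rest ⊤}
  B8:   IN={b:-1, c:0, d:0, f:-2; rest ⊤}   OUT={a:0, b:-1, c:0, d:0, f:-2; rest ⊤}
  B9:   IN={a:0, b:-1, c:0, d:0, f:-2; rest ⊤}   OUT={a:0, b:-1, c:0, d:0, f:-2; rest ⊤}

Merge at B5: IN[B5] = OUT[B4] = {a: -1, b: -1, c: 0, d: ⊤, e: ⊤, f: -2}
Applying B5's transfer function to that IN value gives OUT[B5] (row B5 above).

Answer: {a: -1, b: -1, c: 0, d: ⊤, e: ⊤, f: -2}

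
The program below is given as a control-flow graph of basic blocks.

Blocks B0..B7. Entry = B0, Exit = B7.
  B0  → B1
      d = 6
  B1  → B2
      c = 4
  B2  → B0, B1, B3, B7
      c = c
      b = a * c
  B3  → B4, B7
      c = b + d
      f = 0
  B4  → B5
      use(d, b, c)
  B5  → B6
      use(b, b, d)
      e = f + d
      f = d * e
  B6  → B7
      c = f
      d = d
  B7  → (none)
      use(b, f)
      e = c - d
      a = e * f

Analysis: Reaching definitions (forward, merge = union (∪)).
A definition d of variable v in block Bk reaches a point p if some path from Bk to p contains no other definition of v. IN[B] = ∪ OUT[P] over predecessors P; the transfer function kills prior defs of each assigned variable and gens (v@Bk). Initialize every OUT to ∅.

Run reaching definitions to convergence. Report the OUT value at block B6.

Answer: {b@B2, c@B6, d@B6, e@B5, f@B5}

Trace:
Per-block solution:
  B0:   IN={b@B2, c@B2, d@B0}   OUT={b@B2, c@B2, d@B0}
  B1:   IN={b@B2, c@B2, d@B0}   OUT={b@B2, c@B1, d@B0}
  B2:   IN={b@B2, c@B1, d@B0}   OUT={b@B2, c@B2, d@B0}
  B3:   IN={b@B2, c@B2, d@B0}   OUT={b@B2, c@B3, d@B0, f@B3}
  B4:   IN={b@B2, c@B3, d@B0, f@B3}   OUT={b@B2, c@B3, d@B0, f@B3}
  B5:   IN={b@B2, c@B3, d@B0, f@B3}   OUT={b@B2, c@B3, d@B0, e@B5, f@B5}
  B6:   IN={b@B2, c@B3, d@B0, e@B5, f@B5}   OUT={b@B2, c@B6, d@B6, e@B5, f@B5}
  B7:   IN={b@B2, c@B2, c@B3, c@B6, d@B0, d@B6, e@B5, f@B3, f@B5}   OUT={a@B7, b@B2, c@B2, c@B3, c@B6, d@B0, d@B6, e@B7, f@B3, f@B5}

Merge at B6: IN[B6] = OUT[B5] = {b@B2, c@B3, d@B0, e@B5, f@B5}
Applying B6's transfer function to that IN value gives OUT[B6] (row B6 above).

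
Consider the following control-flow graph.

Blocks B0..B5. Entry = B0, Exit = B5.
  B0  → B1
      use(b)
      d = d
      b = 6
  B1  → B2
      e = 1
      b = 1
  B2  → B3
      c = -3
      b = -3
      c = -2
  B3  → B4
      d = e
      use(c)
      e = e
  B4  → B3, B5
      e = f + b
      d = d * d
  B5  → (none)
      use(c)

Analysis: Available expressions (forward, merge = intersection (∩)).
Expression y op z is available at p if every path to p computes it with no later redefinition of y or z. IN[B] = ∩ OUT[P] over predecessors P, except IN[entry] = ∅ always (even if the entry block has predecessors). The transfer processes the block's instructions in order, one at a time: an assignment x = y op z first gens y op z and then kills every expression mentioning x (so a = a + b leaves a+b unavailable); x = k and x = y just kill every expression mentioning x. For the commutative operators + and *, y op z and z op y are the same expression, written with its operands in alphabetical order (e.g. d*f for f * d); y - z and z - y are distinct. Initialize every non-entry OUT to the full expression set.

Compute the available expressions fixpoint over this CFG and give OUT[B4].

Answer: {b+f}

Trace:
Converged values:
  B0:  IN={}  OUT={}
  B1:  IN={}  OUT={}
  B2:  IN={}  OUT={}
  B3:  IN={}  OUT={}
  B4:  IN={}  OUT={b+f}
  B5:  IN={b+f}  OUT={b+f}

Merge at B4: IN[B4] = OUT[B3] = {}
Applying B4's transfer function to that IN value gives OUT[B4] (row B4 above).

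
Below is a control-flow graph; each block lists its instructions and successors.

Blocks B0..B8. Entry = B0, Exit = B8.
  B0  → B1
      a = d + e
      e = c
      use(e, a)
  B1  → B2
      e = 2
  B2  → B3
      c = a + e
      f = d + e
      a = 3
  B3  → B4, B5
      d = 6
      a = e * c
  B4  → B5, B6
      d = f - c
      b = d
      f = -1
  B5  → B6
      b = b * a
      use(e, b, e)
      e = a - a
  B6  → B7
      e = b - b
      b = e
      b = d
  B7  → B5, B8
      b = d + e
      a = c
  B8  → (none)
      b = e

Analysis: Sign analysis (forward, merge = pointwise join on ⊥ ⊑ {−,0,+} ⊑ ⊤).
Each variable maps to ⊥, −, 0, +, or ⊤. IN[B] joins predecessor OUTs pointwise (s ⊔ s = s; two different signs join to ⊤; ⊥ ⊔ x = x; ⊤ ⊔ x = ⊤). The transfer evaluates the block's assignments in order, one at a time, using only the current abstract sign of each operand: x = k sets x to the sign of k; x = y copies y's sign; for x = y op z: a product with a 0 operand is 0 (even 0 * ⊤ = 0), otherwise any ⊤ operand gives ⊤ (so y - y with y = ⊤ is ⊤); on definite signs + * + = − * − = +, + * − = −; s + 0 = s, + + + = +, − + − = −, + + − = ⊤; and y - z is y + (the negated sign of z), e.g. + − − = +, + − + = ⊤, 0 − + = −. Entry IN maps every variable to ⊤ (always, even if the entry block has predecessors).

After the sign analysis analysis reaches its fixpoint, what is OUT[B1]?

Answer: {a: ⊤, b: ⊤, c: ⊤, d: ⊤, e: +, f: ⊤}

Working:
Converged values:
  B0:  IN=(all ⊤)  OUT=(all ⊤)
  B1:  IN=(all ⊤)  OUT={e:+; rest ⊤}
  B2:  IN={e:+; rest ⊤}  OUT={a:+, e:+; rest ⊤}
  B3:  IN={a:+, e:+; rest ⊤}  OUT={d:+, e:+; rest ⊤}
  B4:  IN={d:+, e:+; rest ⊤}  OUT={e:+, f:-; rest ⊤}
  B5:  IN=(all ⊤)  OUT=(all ⊤)
  B6:  IN=(all ⊤)  OUT=(all ⊤)
  B7:  IN=(all ⊤)  OUT=(all ⊤)
  B8:  IN=(all ⊤)  OUT=(all ⊤)

Merge at B1: IN[B1] = OUT[B0] = {a: ⊤, b: ⊤, c: ⊤, d: ⊤, e: ⊤, f: ⊤}
Applying B1's transfer function to that IN value gives OUT[B1] (row B1 above).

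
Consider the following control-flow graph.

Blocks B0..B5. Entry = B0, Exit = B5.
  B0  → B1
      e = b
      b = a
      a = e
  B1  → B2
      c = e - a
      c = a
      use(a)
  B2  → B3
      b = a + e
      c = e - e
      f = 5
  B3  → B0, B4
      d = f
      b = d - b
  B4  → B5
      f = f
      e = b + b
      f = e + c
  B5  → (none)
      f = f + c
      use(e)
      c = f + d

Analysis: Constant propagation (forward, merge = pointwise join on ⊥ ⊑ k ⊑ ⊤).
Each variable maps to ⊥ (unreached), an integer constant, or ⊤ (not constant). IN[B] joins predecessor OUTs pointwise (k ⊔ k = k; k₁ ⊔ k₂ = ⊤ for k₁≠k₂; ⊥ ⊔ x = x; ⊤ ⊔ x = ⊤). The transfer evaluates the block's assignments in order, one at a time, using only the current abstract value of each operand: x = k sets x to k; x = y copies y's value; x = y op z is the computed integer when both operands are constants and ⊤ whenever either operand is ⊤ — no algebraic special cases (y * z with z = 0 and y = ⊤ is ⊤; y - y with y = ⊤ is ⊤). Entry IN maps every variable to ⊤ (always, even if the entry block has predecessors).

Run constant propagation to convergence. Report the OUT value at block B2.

Answer: {a: ⊤, b: ⊤, c: ⊤, d: ⊤, e: ⊤, f: 5}

Trace:
Per-block solution:
  B0:  IN=(all ⊤)  OUT=(all ⊤)
  B1:  IN=(all ⊤)  OUT=(all ⊤)
  B2:  IN=(all ⊤)  OUT={f:5; rest ⊤}
  B3:  IN={f:5; rest ⊤}  OUT={d:5, f:5; rest ⊤}
  B4:  IN={d:5, f:5; rest ⊤}  OUT={d:5; rest ⊤}
  B5:  IN={d:5; rest ⊤}  OUT={d:5; rest ⊤}

Merge at B2: IN[B2] = OUT[B1] = {a: ⊤, b: ⊤, c: ⊤, d: ⊤, e: ⊤, f: ⊤}
Applying B2's transfer function to that IN value gives OUT[B2] (row B2 above).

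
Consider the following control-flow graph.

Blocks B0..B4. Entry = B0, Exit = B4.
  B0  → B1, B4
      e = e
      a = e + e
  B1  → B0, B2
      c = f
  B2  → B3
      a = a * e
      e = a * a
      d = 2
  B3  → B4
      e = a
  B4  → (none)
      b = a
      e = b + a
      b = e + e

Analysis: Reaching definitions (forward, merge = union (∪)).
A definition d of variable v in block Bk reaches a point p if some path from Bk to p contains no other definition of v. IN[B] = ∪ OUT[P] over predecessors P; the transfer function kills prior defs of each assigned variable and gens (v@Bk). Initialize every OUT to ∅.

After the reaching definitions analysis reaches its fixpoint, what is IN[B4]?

Per-block solution:
  B0:  IN={a@B0, c@B1, e@B0}  OUT={a@B0, c@B1, e@B0}
  B1:  IN={a@B0, c@B1, e@B0}  OUT={a@B0, c@B1, e@B0}
  B2:  IN={a@B0, c@B1, e@B0}  OUT={a@B2, c@B1, d@B2, e@B2}
  B3:  IN={a@B2, c@B1, d@B2, e@B2}  OUT={a@B2, c@B1, d@B2, e@B3}
  B4:  IN={a@B0, a@B2, c@B1, d@B2, e@B0, e@B3}  OUT={a@B0, a@B2, b@B4, c@B1, d@B2, e@B4}

Merge at B4: IN[B4] = OUT[B0] ⊔ OUT[B3] = {a@B0, a@B2, c@B1, d@B2, e@B0, e@B3}

Answer: {a@B0, a@B2, c@B1, d@B2, e@B0, e@B3}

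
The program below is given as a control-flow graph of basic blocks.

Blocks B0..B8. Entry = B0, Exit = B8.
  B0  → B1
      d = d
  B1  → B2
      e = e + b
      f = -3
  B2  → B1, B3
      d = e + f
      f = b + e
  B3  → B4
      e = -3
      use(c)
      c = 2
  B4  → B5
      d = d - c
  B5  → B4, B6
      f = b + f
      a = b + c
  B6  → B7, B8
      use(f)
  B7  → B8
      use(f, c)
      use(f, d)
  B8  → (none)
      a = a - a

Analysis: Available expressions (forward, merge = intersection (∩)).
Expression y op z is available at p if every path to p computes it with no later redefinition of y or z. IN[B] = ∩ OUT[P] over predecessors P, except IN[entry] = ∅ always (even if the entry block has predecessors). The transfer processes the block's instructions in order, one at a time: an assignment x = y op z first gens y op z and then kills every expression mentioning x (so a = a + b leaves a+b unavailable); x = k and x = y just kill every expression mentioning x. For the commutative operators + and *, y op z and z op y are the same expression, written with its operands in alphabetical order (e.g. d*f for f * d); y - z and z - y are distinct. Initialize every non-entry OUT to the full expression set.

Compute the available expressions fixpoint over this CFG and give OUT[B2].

Answer: {b+e}

Derivation:
Per-block solution:
  B0:   IN={}   OUT={}
  B1:   IN={}   OUT={}
  B2:   IN={}   OUT={b+e}
  B3:   IN={b+e}   OUT={}
  B4:   IN={}   OUT={}
  B5:   IN={}   OUT={b+c}
  B6:   IN={b+c}   OUT={b+c}
  B7:   IN={b+c}   OUT={b+c}
  B8:   IN={b+c}   OUT={b+c}

Merge at B2: IN[B2] = OUT[B1] = {}
Applying B2's transfer function to that IN value gives OUT[B2] (row B2 above).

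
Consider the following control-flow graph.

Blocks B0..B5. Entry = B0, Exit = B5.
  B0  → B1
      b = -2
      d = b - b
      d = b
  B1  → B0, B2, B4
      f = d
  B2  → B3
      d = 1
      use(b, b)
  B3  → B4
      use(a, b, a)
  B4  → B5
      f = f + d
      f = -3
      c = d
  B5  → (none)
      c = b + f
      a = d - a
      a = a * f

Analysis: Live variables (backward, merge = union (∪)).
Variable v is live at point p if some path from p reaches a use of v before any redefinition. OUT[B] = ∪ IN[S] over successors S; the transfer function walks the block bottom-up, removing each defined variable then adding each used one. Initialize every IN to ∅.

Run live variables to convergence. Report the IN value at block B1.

Answer: {a, b, d}

Working:
Converged values:
  B0:   IN={a}   OUT={a, b, d}
  B1:   IN={a, b, d}   OUT={a, b, d, f}
  B2:   IN={a, b, f}   OUT={a, b, d, f}
  B3:   IN={a, b, d, f}   OUT={a, b, d, f}
  B4:   IN={a, b, d, f}   OUT={a, b, d, f}
  B5:   IN={a, b, d, f}   OUT={}

Merge at B1: OUT[B1] = IN[B0] ⊔ IN[B2] ⊔ IN[B4] = {a, b, d, f}
Applying B1's transfer function to that OUT value gives IN[B1] (row B1 above).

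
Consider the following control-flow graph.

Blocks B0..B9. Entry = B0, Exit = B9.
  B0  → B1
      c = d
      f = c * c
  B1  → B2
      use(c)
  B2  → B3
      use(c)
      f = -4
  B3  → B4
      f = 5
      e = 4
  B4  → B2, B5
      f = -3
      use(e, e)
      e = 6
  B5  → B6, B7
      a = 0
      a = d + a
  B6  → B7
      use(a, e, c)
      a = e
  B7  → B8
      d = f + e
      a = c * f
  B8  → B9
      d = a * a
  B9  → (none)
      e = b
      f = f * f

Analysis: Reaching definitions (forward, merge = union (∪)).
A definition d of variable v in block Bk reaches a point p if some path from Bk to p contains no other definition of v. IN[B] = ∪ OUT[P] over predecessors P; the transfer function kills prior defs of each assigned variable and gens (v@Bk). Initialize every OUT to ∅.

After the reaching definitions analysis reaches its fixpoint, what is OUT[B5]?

Answer: {a@B5, c@B0, e@B4, f@B4}

Derivation:
Per-block solution:
  B0:   IN={}   OUT={c@B0, f@B0}
  B1:   IN={c@B0, f@B0}   OUT={c@B0, f@B0}
  B2:   IN={c@B0, e@B4, f@B0, f@B4}   OUT={c@B0, e@B4, f@B2}
  B3:   IN={c@B0, e@B4, f@B2}   OUT={c@B0, e@B3, f@B3}
  B4:   IN={c@B0, e@B3, f@B3}   OUT={c@B0, e@B4, f@B4}
  B5:   IN={c@B0, e@B4, f@B4}   OUT={a@B5, c@B0, e@B4, f@B4}
  B6:   IN={a@B5, c@B0, e@B4, f@B4}   OUT={a@B6, c@B0, e@B4, f@B4}
  B7:   IN={a@B5, a@B6, c@B0, e@B4, f@B4}   OUT={a@B7, c@B0, d@B7, e@B4, f@B4}
  B8:   IN={a@B7, c@B0, d@B7, e@B4, f@B4}   OUT={a@B7, c@B0, d@B8, e@B4, f@B4}
  B9:   IN={a@B7, c@B0, d@B8, e@B4, f@B4}   OUT={a@B7, c@B0, d@B8, e@B9, f@B9}

Merge at B5: IN[B5] = OUT[B4] = {c@B0, e@B4, f@B4}
Applying B5's transfer function to that IN value gives OUT[B5] (row B5 above).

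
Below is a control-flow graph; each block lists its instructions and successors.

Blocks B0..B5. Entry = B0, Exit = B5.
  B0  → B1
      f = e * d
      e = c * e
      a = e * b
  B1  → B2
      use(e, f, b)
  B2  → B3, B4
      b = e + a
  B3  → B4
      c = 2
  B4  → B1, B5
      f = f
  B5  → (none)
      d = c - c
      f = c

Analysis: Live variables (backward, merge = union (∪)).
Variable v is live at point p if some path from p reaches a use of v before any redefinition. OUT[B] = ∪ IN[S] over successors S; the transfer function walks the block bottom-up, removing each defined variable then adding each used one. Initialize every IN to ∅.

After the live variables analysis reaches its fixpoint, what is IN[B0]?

Answer: {b, c, d, e}

Working:
Per-block solution:
  B0:  IN={b, c, d, e}  OUT={a, b, c, e, f}
  B1:  IN={a, b, c, e, f}  OUT={a, c, e, f}
  B2:  IN={a, c, e, f}  OUT={a, b, c, e, f}
  B3:  IN={a, b, e, f}  OUT={a, b, c, e, f}
  B4:  IN={a, b, c, e, f}  OUT={a, b, c, e, f}
  B5:  IN={c}  OUT={}

Merge at B0: OUT[B0] = IN[B1] = {a, b, c, e, f}
Applying B0's transfer function to that OUT value gives IN[B0] (row B0 above).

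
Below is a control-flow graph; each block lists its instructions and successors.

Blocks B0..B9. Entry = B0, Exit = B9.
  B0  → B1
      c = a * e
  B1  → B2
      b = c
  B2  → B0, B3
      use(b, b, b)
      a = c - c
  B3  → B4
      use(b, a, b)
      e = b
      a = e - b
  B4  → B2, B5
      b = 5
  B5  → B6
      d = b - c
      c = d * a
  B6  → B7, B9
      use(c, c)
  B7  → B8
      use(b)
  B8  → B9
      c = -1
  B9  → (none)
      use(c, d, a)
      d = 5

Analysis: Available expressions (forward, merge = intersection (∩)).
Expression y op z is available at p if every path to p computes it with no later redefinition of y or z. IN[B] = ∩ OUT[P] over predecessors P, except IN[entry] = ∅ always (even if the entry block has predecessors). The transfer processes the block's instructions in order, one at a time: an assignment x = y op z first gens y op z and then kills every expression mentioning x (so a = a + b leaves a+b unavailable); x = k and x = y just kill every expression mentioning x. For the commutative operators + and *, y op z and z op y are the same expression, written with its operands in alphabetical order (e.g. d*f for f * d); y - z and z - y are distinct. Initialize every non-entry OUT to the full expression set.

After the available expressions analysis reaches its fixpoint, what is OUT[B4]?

Answer: {c-c}

Trace:
Converged values:
  B0: | IN={} | OUT={a*e}
  B1: | IN={a*e} | OUT={a*e}
  B2: | IN={} | OUT={c-c}
  B3: | IN={c-c} | OUT={c-c, e-b}
  B4: | IN={c-c, e-b} | OUT={c-c}
  B5: | IN={c-c} | OUT={a*d}
  B6: | IN={a*d} | OUT={a*d}
  B7: | IN={a*d} | OUT={a*d}
  B8: | IN={a*d} | OUT={a*d}
  B9: | IN={a*d} | OUT={}

Merge at B4: IN[B4] = OUT[B3] = {c-c, e-b}
Applying B4's transfer function to that IN value gives OUT[B4] (row B4 above).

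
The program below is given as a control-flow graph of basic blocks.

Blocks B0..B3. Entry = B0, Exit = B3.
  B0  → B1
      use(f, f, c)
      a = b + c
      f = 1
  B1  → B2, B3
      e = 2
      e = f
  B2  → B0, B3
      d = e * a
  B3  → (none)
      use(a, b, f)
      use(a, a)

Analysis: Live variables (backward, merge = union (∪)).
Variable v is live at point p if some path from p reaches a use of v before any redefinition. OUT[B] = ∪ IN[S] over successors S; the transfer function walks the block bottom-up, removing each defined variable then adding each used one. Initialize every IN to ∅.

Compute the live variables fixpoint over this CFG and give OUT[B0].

Answer: {a, b, c, f}

Derivation:
Fixpoint table:
  B0:   IN={b, c, f}   OUT={a, b, c, f}
  B1:   IN={a, b, c, f}   OUT={a, b, c, e, f}
  B2:   IN={a, b, c, e, f}   OUT={a, b, c, f}
  B3:   IN={a, b, f}   OUT={}

Merge at B0: OUT[B0] = IN[B1] = {a, b, c, f}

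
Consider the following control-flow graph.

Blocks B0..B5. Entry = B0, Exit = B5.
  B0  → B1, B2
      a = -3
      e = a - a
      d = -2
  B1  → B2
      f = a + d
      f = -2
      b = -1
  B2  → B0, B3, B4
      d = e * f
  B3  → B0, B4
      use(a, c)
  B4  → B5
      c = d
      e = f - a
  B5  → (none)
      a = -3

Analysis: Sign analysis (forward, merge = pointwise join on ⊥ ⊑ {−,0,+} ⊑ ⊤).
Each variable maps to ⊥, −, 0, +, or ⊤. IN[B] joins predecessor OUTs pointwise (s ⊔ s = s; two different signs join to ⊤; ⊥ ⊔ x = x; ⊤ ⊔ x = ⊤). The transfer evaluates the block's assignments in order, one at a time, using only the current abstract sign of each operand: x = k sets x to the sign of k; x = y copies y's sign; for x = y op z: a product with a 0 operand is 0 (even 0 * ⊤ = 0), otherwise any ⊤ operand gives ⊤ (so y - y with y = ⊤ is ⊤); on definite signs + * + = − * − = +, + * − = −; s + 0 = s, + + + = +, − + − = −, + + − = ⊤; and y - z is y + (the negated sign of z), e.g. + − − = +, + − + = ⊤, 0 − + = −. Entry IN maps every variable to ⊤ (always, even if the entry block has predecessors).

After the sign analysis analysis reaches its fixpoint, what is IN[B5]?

Answer: {a: -, b: ⊤, c: ⊤, d: ⊤, e: ⊤, f: ⊤}

Working:
Per-block solution:
  B0:   IN=(all ⊤)   OUT={a:-, d:-; rest ⊤}
  B1:   IN={a:-, d:-; rest ⊤}   OUT={a:-, b:-, d:-, f:-; rest ⊤}
  B2:   IN={a:-, d:-; rest ⊤}   OUT={a:-; rest ⊤}
  B3:   IN={a:-; rest ⊤}   OUT={a:-; rest ⊤}
  B4:   IN={a:-; rest ⊤}   OUT={a:-; rest ⊤}
  B5:   IN={a:-; rest ⊤}   OUT={a:-; rest ⊤}

Merge at B5: IN[B5] = OUT[B4] = {a: -, b: ⊤, c: ⊤, d: ⊤, e: ⊤, f: ⊤}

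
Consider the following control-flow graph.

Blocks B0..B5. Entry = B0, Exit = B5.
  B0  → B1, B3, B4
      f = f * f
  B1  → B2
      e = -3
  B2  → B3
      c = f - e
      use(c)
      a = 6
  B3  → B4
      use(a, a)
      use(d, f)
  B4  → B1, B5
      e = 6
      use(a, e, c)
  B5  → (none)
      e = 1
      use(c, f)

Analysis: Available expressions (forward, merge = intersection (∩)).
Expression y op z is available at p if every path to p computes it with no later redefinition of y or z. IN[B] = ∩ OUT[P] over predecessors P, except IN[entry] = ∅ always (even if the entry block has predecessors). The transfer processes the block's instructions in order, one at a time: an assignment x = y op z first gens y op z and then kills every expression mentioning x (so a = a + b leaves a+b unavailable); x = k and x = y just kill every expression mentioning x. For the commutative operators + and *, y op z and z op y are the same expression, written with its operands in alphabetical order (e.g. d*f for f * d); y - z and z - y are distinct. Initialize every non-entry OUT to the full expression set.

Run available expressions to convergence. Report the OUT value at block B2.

Answer: {f-e}

Working:
Fixpoint table:
  B0:  IN={}  OUT={}
  B1:  IN={}  OUT={}
  B2:  IN={}  OUT={f-e}
  B3:  IN={}  OUT={}
  B4:  IN={}  OUT={}
  B5:  IN={}  OUT={}

Merge at B2: IN[B2] = OUT[B1] = {}
Applying B2's transfer function to that IN value gives OUT[B2] (row B2 above).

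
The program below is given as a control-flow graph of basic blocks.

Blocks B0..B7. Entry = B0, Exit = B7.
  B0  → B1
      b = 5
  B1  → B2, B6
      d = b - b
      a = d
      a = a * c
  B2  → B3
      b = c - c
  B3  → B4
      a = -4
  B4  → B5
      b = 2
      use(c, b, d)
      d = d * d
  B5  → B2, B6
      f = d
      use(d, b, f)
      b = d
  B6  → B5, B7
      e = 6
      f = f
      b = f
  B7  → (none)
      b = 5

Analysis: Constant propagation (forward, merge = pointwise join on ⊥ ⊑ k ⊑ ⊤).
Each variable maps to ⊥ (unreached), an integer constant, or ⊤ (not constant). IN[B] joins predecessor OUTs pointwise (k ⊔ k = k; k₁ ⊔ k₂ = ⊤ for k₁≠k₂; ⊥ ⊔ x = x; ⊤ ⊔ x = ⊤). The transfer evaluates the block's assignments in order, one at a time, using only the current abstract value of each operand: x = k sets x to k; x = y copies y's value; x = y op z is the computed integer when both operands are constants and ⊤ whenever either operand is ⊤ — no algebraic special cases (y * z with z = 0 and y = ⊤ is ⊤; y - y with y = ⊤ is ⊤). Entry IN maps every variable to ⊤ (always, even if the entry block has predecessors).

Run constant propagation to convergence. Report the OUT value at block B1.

Fixpoint table:
  B0:   IN=(all ⊤)   OUT={b:5; rest ⊤}
  B1:   IN={b:5; rest ⊤}   OUT={b:5, d:0; rest ⊤}
  B2:   IN={d:0; rest ⊤}   OUT={d:0; rest ⊤}
  B3:   IN={d:0; rest ⊤}   OUT={a:-4, d:0; rest ⊤}
  B4:   IN={a:-4, d:0; rest ⊤}   OUT={a:-4, b:2, d:0; rest ⊤}
  B5:   IN={d:0; rest ⊤}   OUT={b:0, d:0, f:0; rest ⊤}
  B6:   IN={d:0; rest ⊤}   OUT={d:0, e:6; rest ⊤}
  B7:   IN={d:0, e:6; rest ⊤}   OUT={b:5, d:0, e:6; rest ⊤}

Merge at B1: IN[B1] = OUT[B0] = {a: ⊤, b: 5, c: ⊤, d: ⊤, e: ⊤, f: ⊤}
Applying B1's transfer function to that IN value gives OUT[B1] (row B1 above).

Answer: {a: ⊤, b: 5, c: ⊤, d: 0, e: ⊤, f: ⊤}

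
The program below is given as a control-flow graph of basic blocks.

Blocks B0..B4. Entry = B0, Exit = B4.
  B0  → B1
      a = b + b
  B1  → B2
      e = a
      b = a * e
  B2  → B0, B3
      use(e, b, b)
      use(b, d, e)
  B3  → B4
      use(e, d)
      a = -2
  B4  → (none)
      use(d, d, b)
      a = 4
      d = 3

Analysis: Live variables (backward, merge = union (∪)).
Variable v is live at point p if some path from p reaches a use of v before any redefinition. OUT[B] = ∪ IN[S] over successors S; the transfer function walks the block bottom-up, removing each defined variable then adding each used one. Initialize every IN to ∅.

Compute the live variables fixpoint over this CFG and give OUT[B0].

Per-block solution:
  B0: | IN={b, d} | OUT={a, d}
  B1: | IN={a, d} | OUT={b, d, e}
  B2: | IN={b, d, e} | OUT={b, d, e}
  B3: | IN={b, d, e} | OUT={b, d}
  B4: | IN={b, d} | OUT={}

Merge at B0: OUT[B0] = IN[B1] = {a, d}

Answer: {a, d}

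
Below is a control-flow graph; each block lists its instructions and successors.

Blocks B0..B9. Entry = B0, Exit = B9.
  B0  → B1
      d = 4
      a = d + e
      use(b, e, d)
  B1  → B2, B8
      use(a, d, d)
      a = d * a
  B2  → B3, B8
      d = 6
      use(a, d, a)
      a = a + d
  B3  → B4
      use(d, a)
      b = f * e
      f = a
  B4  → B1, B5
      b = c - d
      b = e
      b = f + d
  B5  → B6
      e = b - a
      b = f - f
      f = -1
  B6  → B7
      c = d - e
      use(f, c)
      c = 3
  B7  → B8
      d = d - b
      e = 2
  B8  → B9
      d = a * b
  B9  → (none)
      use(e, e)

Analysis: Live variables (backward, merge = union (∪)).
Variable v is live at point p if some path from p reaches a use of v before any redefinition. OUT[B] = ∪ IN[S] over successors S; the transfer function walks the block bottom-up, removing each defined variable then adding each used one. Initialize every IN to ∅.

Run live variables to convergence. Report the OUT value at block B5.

Answer: {a, b, d, e, f}

Trace:
Per-block solution:
  B0:  IN={b, c, e, f}  OUT={a, b, c, d, e, f}
  B1:  IN={a, b, c, d, e, f}  OUT={a, b, c, e, f}
  B2:  IN={a, b, c, e, f}  OUT={a, b, c, d, e, f}
  B3:  IN={a, c, d, e, f}  OUT={a, c, d, e, f}
  B4:  IN={a, c, d, e, f}  OUT={a, b, c, d, e, f}
  B5:  IN={a, b, d, f}  OUT={a, b, d, e, f}
  B6:  IN={a, b, d, e, f}  OUT={a, b, d}
  B7:  IN={a, b, d}  OUT={a, b, e}
  B8:  IN={a, b, e}  OUT={e}
  B9:  IN={e}  OUT={}

Merge at B5: OUT[B5] = IN[B6] = {a, b, d, e, f}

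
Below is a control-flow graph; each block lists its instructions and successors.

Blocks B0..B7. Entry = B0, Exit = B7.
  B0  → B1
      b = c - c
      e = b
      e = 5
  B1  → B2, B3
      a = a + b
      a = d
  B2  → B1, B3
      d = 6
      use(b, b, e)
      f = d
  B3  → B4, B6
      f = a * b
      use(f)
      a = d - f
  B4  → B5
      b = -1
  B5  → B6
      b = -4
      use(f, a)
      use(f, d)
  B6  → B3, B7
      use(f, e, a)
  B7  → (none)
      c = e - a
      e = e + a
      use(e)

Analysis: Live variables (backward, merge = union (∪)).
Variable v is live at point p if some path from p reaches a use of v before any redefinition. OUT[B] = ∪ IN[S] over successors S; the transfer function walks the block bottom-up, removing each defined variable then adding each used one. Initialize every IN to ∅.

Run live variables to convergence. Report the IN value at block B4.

Answer: {a, d, e, f}

Trace:
Fixpoint table:
  B0:   IN={a, c, d}   OUT={a, b, d, e}
  B1:   IN={a, b, d, e}   OUT={a, b, d, e}
  B2:   IN={a, b, e}   OUT={a, b, d, e}
  B3:   IN={a, b, d, e}   OUT={a, b, d, e, f}
  B4:   IN={a, d, e, f}   OUT={a, d, e, f}
  B5:   IN={a, d, e, f}   OUT={a, b, d, e, f}
  B6:   IN={a, b, d, e, f}   OUT={a, b, d, e}
  B7:   IN={a, e}   OUT={}

Merge at B4: OUT[B4] = IN[B5] = {a, d, e, f}
Applying B4's transfer function to that OUT value gives IN[B4] (row B4 above).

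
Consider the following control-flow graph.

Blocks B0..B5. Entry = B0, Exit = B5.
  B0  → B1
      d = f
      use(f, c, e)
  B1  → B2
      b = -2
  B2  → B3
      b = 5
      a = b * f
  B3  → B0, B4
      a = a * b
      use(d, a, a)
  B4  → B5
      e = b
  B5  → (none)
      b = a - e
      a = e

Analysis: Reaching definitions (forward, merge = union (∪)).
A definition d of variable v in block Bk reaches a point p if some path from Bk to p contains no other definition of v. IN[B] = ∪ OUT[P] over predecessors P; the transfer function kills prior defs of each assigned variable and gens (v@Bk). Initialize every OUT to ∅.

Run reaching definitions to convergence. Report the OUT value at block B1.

Answer: {a@B3, b@B1, d@B0}

Derivation:
Fixpoint table:
  B0: | IN={a@B3, b@B2, d@B0} | OUT={a@B3, b@B2, d@B0}
  B1: | IN={a@B3, b@B2, d@B0} | OUT={a@B3, b@B1, d@B0}
  B2: | IN={a@B3, b@B1, d@B0} | OUT={a@B2, b@B2, d@B0}
  B3: | IN={a@B2, b@B2, d@B0} | OUT={a@B3, b@B2, d@B0}
  B4: | IN={a@B3, b@B2, d@B0} | OUT={a@B3, b@B2, d@B0, e@B4}
  B5: | IN={a@B3, b@B2, d@B0, e@B4} | OUT={a@B5, b@B5, d@B0, e@B4}

Merge at B1: IN[B1] = OUT[B0] = {a@B3, b@B2, d@B0}
Applying B1's transfer function to that IN value gives OUT[B1] (row B1 above).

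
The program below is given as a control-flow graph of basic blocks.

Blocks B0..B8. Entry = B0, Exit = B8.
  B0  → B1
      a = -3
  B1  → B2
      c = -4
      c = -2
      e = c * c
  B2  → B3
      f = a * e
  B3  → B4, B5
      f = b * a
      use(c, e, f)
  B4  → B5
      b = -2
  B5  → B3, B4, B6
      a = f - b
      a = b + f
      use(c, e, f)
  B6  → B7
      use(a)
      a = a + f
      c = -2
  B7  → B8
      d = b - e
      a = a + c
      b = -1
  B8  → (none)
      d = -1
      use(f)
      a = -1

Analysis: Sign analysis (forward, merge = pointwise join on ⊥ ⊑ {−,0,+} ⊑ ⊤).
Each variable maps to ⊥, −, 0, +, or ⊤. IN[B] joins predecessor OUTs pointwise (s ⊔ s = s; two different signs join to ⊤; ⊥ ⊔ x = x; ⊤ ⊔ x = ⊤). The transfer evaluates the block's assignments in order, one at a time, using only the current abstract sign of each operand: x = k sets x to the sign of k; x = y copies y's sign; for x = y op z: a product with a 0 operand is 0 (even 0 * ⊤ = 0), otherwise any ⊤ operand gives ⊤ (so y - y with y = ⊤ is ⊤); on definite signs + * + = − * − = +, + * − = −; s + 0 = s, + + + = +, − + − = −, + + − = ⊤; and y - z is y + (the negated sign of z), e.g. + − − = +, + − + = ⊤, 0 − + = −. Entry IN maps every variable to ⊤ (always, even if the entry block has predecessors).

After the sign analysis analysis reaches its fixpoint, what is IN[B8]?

Fixpoint table:
  B0:   IN=(all ⊤)   OUT={a:-; rest ⊤}
  B1:   IN={a:-; rest ⊤}   OUT={a:-, c:-, e:+; rest ⊤}
  B2:   IN={a:-, c:-, e:+; rest ⊤}   OUT={a:-, c:-, e:+, f:-; rest ⊤}
  B3:   IN={c:-, e:+; rest ⊤}   OUT={c:-, e:+; rest ⊤}
  B4:   IN={c:-, e:+; rest ⊤}   OUT={b:-, c:-, e:+; rest ⊤}
  B5:   IN={c:-, e:+; rest ⊤}   OUT={c:-, e:+; rest ⊤}
  B6:   IN={c:-, e:+; rest ⊤}   OUT={c:-, e:+; rest ⊤}
  B7:   IN={c:-, e:+; rest ⊤}   OUT={b:-, c:-, e:+; rest ⊤}
  B8:   IN={b:-, c:-, e:+; rest ⊤}   OUT={a:-, b:-, c:-, d:-, e:+; rest ⊤}

Merge at B8: IN[B8] = OUT[B7] = {a: ⊤, b: -, c: -, d: ⊤, e: +, f: ⊤}

Answer: {a: ⊤, b: -, c: -, d: ⊤, e: +, f: ⊤}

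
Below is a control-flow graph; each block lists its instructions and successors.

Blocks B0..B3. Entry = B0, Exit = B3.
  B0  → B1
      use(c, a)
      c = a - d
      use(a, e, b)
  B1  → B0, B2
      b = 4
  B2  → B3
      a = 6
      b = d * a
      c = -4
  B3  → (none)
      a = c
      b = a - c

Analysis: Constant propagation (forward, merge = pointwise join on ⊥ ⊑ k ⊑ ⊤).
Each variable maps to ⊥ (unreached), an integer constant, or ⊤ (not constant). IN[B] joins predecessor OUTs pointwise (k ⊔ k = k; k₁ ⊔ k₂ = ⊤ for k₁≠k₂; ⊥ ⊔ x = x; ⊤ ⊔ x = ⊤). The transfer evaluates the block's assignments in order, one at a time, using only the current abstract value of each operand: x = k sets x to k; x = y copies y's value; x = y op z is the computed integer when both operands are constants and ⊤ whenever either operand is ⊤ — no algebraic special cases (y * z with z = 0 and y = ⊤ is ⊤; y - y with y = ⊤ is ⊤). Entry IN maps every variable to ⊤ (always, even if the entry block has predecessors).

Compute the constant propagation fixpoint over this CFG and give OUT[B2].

Per-block solution:
  B0:  IN=(all ⊤)  OUT=(all ⊤)
  B1:  IN=(all ⊤)  OUT={b:4; rest ⊤}
  B2:  IN={b:4; rest ⊤}  OUT={a:6, c:-4; rest ⊤}
  B3:  IN={a:6, c:-4; rest ⊤}  OUT={a:-4, b:0, c:-4; rest ⊤}

Merge at B2: IN[B2] = OUT[B1] = {a: ⊤, b: 4, c: ⊤, d: ⊤, e: ⊤, f: ⊤}
Applying B2's transfer function to that IN value gives OUT[B2] (row B2 above).

Answer: {a: 6, b: ⊤, c: -4, d: ⊤, e: ⊤, f: ⊤}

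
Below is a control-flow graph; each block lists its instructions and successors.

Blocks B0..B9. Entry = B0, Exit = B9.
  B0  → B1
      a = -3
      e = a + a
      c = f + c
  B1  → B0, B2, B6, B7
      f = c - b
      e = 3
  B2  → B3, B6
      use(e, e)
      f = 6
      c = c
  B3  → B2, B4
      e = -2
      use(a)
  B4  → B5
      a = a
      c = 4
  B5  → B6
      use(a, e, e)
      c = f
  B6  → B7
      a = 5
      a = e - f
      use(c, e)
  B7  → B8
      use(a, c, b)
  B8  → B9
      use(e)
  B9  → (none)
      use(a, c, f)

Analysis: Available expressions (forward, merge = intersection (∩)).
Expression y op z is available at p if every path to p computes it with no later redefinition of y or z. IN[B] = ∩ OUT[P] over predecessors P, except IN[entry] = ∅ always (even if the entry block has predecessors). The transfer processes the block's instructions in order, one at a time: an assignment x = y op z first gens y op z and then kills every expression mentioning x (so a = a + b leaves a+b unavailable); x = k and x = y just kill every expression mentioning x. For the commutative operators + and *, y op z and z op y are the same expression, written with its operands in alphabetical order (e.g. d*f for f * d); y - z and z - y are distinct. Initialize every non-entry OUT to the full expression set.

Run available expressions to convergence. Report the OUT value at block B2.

Answer: {a+a}

Working:
Converged values:
  B0: | IN={} | OUT={a+a}
  B1: | IN={a+a} | OUT={a+a, c-b}
  B2: | IN={a+a} | OUT={a+a}
  B3: | IN={a+a} | OUT={a+a}
  B4: | IN={a+a} | OUT={}
  B5: | IN={} | OUT={}
  B6: | IN={} | OUT={e-f}
  B7: | IN={} | OUT={}
  B8: | IN={} | OUT={}
  B9: | IN={} | OUT={}

Merge at B2: IN[B2] = OUT[B1] ∩ OUT[B3] = {a+a}
Applying B2's transfer function to that IN value gives OUT[B2] (row B2 above).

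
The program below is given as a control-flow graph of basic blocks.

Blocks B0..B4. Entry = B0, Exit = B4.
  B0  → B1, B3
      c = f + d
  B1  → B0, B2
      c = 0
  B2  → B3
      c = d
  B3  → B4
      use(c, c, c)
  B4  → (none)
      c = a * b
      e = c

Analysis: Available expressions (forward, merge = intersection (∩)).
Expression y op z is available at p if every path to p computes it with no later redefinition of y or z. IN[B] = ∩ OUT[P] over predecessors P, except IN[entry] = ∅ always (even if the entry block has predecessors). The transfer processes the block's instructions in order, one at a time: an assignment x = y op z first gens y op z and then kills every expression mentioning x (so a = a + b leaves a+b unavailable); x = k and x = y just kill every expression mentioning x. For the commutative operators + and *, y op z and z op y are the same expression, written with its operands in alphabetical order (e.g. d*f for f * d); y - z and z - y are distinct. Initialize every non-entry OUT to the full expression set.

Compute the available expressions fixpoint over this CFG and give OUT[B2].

Fixpoint table:
  B0:  IN={}  OUT={d+f}
  B1:  IN={d+f}  OUT={d+f}
  B2:  IN={d+f}  OUT={d+f}
  B3:  IN={d+f}  OUT={d+f}
  B4:  IN={d+f}  OUT={a*b, d+f}

Merge at B2: IN[B2] = OUT[B1] = {d+f}
Applying B2's transfer function to that IN value gives OUT[B2] (row B2 above).

Answer: {d+f}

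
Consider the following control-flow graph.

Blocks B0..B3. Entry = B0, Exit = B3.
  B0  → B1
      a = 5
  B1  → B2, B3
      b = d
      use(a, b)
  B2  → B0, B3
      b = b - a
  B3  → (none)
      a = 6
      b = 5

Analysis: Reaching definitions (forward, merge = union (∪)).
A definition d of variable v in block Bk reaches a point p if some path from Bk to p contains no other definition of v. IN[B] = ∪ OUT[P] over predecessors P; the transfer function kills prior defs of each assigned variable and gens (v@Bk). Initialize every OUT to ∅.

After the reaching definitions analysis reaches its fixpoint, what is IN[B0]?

Converged values:
  B0: | IN={a@B0, b@B2} | OUT={a@B0, b@B2}
  B1: | IN={a@B0, b@B2} | OUT={a@B0, b@B1}
  B2: | IN={a@B0, b@B1} | OUT={a@B0, b@B2}
  B3: | IN={a@B0, b@B1, b@B2} | OUT={a@B3, b@B3}

Merge at B0 (entry node, so the boundary value {} is joined with the incoming edge(s)): IN[B0] = {} ⊔ OUT[B2] = {a@B0, b@B2}

Answer: {a@B0, b@B2}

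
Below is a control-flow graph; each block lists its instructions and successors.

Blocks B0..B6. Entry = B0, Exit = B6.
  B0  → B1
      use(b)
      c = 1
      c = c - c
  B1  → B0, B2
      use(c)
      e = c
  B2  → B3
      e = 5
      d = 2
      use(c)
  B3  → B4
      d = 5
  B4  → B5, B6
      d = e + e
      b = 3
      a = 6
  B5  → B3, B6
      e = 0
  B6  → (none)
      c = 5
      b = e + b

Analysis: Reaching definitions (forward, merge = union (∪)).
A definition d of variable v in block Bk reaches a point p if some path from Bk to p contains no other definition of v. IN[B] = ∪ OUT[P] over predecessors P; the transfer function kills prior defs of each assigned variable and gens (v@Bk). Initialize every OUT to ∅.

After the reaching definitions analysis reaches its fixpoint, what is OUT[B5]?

Answer: {a@B4, b@B4, c@B0, d@B4, e@B5}

Working:
Converged values:
  B0:   IN={c@B0, e@B1}   OUT={c@B0, e@B1}
  B1:   IN={c@B0, e@B1}   OUT={c@B0, e@B1}
  B2:   IN={c@B0, e@B1}   OUT={c@B0, d@B2, e@B2}
  B3:   IN={a@B4, b@B4, c@B0, d@B2, d@B4, e@B2, e@B5}   OUT={a@B4, b@B4, c@B0, d@B3, e@B2, e@B5}
  B4:   IN={a@B4, b@B4, c@B0, d@B3, e@B2, e@B5}   OUT={a@B4, b@B4, c@B0, d@B4, e@B2, e@B5}
  B5:   IN={a@B4, b@B4, c@B0, d@B4, e@B2, e@B5}   OUT={a@B4, b@B4, c@B0, d@B4, e@B5}
  B6:   IN={a@B4, b@B4, c@B0, d@B4, e@B2, e@B5}   OUT={a@B4, b@B6, c@B6, d@B4, e@B2, e@B5}

Merge at B5: IN[B5] = OUT[B4] = {a@B4, b@B4, c@B0, d@B4, e@B2, e@B5}
Applying B5's transfer function to that IN value gives OUT[B5] (row B5 above).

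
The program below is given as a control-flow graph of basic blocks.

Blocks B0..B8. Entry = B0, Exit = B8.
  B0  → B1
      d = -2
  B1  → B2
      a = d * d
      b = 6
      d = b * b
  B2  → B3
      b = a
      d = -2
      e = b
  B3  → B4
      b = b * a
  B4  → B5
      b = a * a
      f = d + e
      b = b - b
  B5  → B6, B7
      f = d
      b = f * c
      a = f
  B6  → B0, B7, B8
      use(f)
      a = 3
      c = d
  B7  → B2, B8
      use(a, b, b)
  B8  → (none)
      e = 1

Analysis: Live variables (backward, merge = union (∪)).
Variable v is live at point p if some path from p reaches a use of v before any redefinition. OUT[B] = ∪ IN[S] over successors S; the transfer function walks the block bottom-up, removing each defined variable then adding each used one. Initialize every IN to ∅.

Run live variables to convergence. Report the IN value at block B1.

Converged values:
  B0:  IN={c}  OUT={c, d}
  B1:  IN={c, d}  OUT={a, c}
  B2:  IN={a, c}  OUT={a, b, c, d, e}
  B3:  IN={a, b, c, d, e}  OUT={a, c, d, e}
  B4:  IN={a, c, d, e}  OUT={c, d}
  B5:  IN={c, d}  OUT={a, b, c, d, f}
  B6:  IN={b, d, f}  OUT={a, b, c}
  B7:  IN={a, b, c}  OUT={a, c}
  B8:  IN={}  OUT={}

Merge at B1: OUT[B1] = IN[B2] = {a, c}
Applying B1's transfer function to that OUT value gives IN[B1] (row B1 above).

Answer: {c, d}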